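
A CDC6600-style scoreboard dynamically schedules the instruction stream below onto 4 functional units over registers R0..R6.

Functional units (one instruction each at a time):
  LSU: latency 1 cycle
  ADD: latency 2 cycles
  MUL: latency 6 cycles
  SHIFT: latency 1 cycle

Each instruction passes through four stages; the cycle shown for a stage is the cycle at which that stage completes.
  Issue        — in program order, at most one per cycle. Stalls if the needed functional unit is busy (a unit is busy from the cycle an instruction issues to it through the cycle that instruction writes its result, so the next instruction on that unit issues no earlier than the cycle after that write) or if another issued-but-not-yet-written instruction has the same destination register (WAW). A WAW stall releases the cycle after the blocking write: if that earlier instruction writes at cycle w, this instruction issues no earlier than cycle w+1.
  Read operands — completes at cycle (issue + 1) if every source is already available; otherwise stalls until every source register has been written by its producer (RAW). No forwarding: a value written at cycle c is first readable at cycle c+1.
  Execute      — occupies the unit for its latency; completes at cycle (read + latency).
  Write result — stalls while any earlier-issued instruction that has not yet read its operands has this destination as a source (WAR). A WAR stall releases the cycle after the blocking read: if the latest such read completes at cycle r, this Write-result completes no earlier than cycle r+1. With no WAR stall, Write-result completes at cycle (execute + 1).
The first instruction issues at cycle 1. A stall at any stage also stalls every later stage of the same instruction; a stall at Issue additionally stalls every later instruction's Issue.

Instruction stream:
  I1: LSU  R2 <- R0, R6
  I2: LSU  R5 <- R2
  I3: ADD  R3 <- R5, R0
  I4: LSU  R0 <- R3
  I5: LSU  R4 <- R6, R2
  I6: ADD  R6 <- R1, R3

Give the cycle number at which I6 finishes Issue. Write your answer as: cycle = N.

t=1  issue I1 (LSU)
t=2  I1 read-ops
t=3  I1 finished on LSU
t=4  I1→R2
t=5  issue I2 (LSU)
t=6  I2 read-ops · issue I3 (ADD)
t=7  I2 finished on LSU
t=8  I2→R5
t=9  I3 read-ops · issue I4 (LSU)
t=11  I3 finished on ADD
t=12  I3→R3
t=13  I4 read-ops
t=14  I4 finished on LSU
t=15  I4→R0
t=16  issue I5 (LSU)
t=17  I5 read-ops · issue I6 (ADD)
t=18  I5 finished on LSU · I6 read-ops
t=19  I5→R4
t=20  I6 finished on ADD
t=21  I6→R6

cycle = 17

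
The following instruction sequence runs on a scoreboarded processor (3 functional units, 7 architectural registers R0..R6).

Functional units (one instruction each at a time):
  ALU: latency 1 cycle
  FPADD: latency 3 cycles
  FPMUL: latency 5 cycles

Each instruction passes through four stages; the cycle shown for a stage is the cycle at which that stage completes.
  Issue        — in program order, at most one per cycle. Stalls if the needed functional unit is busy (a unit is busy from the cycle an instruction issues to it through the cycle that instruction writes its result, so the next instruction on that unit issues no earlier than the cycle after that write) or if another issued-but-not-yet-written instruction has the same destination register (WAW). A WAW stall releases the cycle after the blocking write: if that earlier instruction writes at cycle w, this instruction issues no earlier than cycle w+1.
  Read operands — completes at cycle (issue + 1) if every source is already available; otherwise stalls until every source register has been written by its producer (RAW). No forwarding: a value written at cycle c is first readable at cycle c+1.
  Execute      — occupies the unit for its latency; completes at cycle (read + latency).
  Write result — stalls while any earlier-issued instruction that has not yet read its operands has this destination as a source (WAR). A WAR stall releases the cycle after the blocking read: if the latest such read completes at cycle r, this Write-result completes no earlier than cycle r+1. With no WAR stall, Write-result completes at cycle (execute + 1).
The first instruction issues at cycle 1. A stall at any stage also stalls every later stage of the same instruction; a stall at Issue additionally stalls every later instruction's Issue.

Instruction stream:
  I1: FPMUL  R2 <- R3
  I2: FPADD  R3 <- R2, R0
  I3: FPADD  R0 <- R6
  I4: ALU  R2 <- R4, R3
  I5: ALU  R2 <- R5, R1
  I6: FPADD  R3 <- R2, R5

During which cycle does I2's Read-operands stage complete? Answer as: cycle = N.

I1 -> (1, 2, 7, 8)
I2 -> (2, 9, 12, 13)  // RAW R2: wait I1 write@8
I3 -> (14, 15, 18, 19)  // struct: FPADD busy until I2 writes@13
I4 -> (15, 16, 17, 18)
I5 -> (19, 20, 21, 22)  // struct: ALU busy until I4 writes@18
I6 -> (20, 23, 26, 27)  // RAW R2: wait I5 write@22

cycle = 9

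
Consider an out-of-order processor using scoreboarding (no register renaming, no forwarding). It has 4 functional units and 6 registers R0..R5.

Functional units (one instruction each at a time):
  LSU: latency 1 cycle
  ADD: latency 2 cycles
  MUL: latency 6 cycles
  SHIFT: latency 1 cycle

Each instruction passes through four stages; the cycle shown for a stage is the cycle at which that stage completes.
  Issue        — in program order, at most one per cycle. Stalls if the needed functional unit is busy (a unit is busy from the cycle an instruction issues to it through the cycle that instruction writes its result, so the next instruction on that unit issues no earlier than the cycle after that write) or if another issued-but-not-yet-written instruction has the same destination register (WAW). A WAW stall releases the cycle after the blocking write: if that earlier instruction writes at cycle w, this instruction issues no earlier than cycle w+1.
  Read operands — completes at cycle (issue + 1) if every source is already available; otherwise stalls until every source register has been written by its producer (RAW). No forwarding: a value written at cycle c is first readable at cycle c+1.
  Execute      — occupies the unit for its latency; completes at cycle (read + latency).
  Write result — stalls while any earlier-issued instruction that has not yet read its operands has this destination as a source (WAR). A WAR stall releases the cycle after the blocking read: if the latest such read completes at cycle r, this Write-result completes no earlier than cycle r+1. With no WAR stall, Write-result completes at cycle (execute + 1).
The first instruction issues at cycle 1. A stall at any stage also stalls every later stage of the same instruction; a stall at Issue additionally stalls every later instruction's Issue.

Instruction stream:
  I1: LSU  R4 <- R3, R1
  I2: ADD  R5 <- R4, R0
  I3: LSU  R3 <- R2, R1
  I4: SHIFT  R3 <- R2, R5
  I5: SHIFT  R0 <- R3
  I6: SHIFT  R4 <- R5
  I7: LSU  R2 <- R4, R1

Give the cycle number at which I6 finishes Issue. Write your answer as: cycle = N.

I1  is:1  ro:2  ex:3  wr:4
I2  is:2  ro:5  ex:7  wr:8  — RAW R4: wait I1 write@4
I3  is:5  ro:6  ex:7  wr:8  — struct: LSU busy until I1 writes@4
I4  is:9  ro:10  ex:11  wr:12  — WAW R3: wait I3 write@8
I5  is:13  ro:14  ex:15  wr:16  — struct: SHIFT busy until I4 writes@12
I6  is:17  ro:18  ex:19  wr:20  — struct: SHIFT busy until I5 writes@16
I7  is:18  ro:21  ex:22  wr:23  — RAW R4: wait I6 write@20

cycle = 17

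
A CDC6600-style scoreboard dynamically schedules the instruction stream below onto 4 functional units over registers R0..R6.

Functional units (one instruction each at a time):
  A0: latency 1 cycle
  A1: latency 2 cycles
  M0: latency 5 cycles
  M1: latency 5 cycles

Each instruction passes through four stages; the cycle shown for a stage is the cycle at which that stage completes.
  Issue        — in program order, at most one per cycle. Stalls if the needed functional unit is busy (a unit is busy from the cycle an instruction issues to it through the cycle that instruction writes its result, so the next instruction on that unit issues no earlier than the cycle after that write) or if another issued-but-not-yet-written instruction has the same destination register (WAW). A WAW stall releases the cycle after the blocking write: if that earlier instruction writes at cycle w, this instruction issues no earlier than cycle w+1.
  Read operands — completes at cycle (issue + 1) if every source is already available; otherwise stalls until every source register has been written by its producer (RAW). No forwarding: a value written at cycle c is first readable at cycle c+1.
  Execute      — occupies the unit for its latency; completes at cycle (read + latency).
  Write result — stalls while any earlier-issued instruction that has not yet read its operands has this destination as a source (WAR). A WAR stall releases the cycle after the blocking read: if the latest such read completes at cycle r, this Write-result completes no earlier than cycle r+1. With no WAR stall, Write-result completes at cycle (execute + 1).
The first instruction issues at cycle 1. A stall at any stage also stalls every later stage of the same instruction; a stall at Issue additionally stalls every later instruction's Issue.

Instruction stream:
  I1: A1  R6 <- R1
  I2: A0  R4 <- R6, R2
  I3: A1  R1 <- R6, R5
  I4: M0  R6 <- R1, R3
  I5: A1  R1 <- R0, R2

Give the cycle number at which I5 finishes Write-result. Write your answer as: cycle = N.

I1  is:1  ro:2  ex:4  wr:5
I2  is:2  ro:6  ex:7  wr:8  — RAW R6: wait I1 write@5
I3  is:6  ro:7  ex:9  wr:10  — struct: A1 busy until I1 writes@5
I4  is:7  ro:11  ex:16  wr:17  — RAW R1: wait I3 write@10
I5  is:11  ro:12  ex:14  wr:15  — struct: A1 busy until I3 writes@10

cycle = 15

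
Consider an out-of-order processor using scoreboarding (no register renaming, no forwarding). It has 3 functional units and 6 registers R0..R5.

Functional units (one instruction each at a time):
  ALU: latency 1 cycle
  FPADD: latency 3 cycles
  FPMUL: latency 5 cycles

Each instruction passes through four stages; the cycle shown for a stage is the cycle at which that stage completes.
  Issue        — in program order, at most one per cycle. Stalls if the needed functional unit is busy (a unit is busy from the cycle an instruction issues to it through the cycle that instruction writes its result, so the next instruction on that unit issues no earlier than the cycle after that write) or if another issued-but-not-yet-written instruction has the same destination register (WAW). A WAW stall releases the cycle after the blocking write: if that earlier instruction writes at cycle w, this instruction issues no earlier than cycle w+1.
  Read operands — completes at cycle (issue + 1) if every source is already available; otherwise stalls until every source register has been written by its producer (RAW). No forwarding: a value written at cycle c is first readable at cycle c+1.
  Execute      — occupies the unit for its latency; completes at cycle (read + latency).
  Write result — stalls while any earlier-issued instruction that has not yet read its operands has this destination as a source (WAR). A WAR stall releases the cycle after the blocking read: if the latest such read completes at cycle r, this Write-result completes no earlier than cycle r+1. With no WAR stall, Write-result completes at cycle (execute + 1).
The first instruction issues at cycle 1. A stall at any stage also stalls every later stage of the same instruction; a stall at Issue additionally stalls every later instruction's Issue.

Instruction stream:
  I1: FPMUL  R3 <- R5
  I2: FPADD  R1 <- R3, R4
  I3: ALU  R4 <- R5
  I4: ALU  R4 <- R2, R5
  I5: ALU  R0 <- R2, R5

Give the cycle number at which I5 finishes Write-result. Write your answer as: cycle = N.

cycle = 18

[1] issue I1 (FPMUL)
[2] I1 read-ops · issue I2 (FPADD)
[3] issue I3 (ALU)
[4] I3 read-ops
[5] I3 finished on ALU
[7] I1 finished on FPMUL
[8] I1→R3
[9] I2 read-ops
[10] I3→R4
[11] issue I4 (ALU)
[12] I2 finished on FPADD · I4 read-ops
[13] I2→R1 · I4 finished on ALU
[14] I4→R4
[15] issue I5 (ALU)
[16] I5 read-ops
[17] I5 finished on ALU
[18] I5→R0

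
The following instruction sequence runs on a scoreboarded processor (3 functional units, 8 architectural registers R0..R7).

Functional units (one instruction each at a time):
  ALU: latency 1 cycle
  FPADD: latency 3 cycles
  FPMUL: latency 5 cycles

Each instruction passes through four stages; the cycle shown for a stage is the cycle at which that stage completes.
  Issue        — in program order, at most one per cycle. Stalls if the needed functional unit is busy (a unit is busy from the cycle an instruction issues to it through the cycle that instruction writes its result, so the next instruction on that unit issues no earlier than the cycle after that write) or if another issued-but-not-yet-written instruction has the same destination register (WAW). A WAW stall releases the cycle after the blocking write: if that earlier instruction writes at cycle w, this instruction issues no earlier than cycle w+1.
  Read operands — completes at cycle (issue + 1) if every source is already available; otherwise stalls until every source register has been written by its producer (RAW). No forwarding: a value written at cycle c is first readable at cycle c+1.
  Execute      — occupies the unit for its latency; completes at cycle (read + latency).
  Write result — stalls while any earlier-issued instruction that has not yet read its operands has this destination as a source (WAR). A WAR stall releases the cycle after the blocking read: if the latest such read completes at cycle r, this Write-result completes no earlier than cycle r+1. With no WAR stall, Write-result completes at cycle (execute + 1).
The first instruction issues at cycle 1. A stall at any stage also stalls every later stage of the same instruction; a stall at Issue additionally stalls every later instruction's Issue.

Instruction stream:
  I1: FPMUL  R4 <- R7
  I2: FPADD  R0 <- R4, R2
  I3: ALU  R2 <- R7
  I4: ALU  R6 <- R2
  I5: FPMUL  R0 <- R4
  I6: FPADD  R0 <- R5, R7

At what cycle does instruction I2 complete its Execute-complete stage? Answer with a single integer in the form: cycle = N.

cycle = 12

I1  is:1  ro:2  ex:7  wr:8
I2  is:2  ro:9  ex:12  wr:13  — RAW R4: wait I1 write@8
I3  is:3  ro:4  ex:5  wr:10  — WAR R2: wait I2 read@9
I4  is:11  ro:12  ex:13  wr:14  — struct: ALU busy until I3 writes@10
I5  is:14  ro:15  ex:20  wr:21  — WAW R0: wait I2 write@13
I6  is:22  ro:23  ex:26  wr:27  — WAW R0: wait I5 write@21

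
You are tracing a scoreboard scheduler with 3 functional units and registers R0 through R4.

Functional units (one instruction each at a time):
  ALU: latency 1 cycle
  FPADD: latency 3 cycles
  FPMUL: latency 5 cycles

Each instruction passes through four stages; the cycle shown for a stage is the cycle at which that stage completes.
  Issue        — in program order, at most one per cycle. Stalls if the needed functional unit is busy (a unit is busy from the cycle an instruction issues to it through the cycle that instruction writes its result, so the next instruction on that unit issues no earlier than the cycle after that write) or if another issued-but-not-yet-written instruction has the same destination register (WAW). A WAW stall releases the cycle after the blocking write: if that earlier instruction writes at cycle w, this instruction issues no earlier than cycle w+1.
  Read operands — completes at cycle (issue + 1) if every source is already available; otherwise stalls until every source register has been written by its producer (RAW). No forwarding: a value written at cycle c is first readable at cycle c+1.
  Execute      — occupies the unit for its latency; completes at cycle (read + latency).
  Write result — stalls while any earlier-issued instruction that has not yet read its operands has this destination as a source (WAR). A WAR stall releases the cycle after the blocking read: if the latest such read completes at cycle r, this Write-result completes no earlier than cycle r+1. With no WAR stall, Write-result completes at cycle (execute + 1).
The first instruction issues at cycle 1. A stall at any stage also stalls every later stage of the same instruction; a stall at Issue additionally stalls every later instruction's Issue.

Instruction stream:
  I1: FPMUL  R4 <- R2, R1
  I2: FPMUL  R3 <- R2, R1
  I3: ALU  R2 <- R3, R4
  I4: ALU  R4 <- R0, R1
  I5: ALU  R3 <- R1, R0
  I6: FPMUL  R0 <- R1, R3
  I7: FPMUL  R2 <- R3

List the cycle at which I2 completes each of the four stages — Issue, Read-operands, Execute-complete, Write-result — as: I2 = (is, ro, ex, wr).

I2 = (9, 10, 15, 16)

t=1  I1 dispatched to FPMUL
t=2  I1 operands ready
t=7  I1 complete
t=8  R4←I1
t=9  I2 dispatched to FPMUL
t=10  I2 operands ready; I3 dispatched to ALU
t=15  I2 complete
t=16  R3←I2
t=17  I3 operands ready
t=18  I3 complete
t=19  R2←I3
t=20  I4 dispatched to ALU
t=21  I4 operands ready
t=22  I4 complete
t=23  R4←I4
t=24  I5 dispatched to ALU
t=25  I5 operands ready; I6 dispatched to FPMUL
t=26  I5 complete
t=27  R3←I5
t=28  I6 operands ready
t=33  I6 complete
t=34  R0←I6
t=35  I7 dispatched to FPMUL
t=36  I7 operands ready
t=41  I7 complete
t=42  R2←I7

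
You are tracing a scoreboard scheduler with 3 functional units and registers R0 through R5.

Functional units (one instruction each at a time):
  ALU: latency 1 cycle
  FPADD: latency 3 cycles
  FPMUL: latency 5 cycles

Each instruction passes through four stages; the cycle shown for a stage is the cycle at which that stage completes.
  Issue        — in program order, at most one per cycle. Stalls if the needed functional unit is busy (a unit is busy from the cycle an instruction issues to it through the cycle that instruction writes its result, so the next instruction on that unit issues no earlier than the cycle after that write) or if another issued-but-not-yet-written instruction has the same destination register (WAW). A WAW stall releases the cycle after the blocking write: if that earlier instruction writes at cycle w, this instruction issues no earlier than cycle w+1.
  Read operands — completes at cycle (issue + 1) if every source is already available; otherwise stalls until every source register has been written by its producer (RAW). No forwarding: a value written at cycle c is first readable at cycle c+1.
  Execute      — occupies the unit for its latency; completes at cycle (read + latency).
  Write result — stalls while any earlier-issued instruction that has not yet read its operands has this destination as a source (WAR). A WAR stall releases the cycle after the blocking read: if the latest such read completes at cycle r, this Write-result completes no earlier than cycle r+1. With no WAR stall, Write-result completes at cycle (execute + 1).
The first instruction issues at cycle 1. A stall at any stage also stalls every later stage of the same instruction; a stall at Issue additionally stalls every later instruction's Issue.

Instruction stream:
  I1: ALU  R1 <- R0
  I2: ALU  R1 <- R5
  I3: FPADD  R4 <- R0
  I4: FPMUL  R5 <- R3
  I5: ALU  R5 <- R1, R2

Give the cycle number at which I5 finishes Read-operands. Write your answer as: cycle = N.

cycle = 16

1) issue 1, read 2, done 3, write 4
2) issue 5, read 6, done 7, write 8  <struct: ALU busy until I1 writes@4>
3) issue 6, read 7, done 10, write 11
4) issue 7, read 8, done 13, write 14
5) issue 15, read 16, done 17, write 18  <WAW R5: wait I4 write@14>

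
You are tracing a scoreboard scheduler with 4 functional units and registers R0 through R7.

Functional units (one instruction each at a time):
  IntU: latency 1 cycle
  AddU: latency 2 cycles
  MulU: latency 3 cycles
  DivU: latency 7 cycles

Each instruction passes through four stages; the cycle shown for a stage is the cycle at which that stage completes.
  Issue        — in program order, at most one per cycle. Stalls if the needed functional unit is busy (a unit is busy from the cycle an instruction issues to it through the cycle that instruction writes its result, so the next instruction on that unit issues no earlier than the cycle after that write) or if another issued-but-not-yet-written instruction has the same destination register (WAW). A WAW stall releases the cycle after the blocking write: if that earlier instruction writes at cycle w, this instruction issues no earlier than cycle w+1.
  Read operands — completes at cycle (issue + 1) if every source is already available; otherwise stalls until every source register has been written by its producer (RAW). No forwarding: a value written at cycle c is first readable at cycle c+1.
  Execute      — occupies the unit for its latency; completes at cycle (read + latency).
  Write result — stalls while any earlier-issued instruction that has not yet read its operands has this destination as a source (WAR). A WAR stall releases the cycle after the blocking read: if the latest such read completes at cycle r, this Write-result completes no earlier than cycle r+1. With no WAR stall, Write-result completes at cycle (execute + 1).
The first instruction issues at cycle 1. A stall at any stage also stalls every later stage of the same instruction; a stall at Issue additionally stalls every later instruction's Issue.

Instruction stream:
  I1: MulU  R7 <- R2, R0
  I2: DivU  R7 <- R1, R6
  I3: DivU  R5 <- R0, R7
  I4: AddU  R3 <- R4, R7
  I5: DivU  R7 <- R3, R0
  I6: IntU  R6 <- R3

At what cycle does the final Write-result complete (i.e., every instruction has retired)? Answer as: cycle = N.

t=1  issue I1 (MulU)
t=2  I1 read-ops
t=5  I1 finished on MulU
t=6  I1→R7
t=7  issue I2 (DivU)
t=8  I2 read-ops
t=15  I2 finished on DivU
t=16  I2→R7
t=17  issue I3 (DivU)
t=18  I3 read-ops, issue I4 (AddU)
t=19  I4 read-ops
t=21  I4 finished on AddU
t=22  I4→R3
t=25  I3 finished on DivU
t=26  I3→R5
t=27  issue I5 (DivU)
t=28  I5 read-ops, issue I6 (IntU)
t=29  I6 read-ops
t=30  I6 finished on IntU
t=31  I6→R6
t=35  I5 finished on DivU
t=36  I5→R7

cycle = 36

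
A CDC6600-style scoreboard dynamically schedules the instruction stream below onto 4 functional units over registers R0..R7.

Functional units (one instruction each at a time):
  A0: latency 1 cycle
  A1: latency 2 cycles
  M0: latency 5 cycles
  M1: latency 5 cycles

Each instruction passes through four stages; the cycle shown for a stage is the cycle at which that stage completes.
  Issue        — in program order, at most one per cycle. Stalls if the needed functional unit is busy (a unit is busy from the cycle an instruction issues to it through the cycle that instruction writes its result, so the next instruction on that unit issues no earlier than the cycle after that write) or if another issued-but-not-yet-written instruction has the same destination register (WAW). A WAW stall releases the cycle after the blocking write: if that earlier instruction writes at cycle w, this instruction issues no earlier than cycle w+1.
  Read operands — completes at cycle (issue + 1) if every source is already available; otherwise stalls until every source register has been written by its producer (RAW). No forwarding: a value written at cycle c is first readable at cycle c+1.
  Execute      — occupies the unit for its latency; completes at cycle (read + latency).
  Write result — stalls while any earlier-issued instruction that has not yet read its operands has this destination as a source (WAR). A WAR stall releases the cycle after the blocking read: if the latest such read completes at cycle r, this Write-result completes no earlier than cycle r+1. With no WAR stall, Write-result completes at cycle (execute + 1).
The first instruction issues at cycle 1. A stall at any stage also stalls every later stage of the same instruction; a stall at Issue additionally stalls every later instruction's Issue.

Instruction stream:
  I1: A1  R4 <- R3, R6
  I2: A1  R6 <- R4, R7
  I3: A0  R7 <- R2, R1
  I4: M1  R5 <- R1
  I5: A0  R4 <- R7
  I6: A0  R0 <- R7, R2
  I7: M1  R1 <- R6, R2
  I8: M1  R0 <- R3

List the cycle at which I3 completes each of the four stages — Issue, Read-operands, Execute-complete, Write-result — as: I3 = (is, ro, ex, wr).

I3 = (7, 8, 9, 10)

t=1  I1→A1
t=2  I1 RO
t=4  I1 EX
t=5  I1 WR R4
t=6  I2→A1
t=7  I2 RO | I3→A0
t=8  I3 RO | I4→M1
t=9  I2 EX | I3 EX | I4 RO
t=10  I2 WR R6 | I3 WR R7
t=11  I5→A0
t=12  I5 RO
t=13  I5 EX
t=14  I4 EX | I5 WR R4
t=15  I4 WR R5 | I6→A0
t=16  I6 RO | I7→M1
t=17  I6 EX | I7 RO
t=18  I6 WR R0
t=22  I7 EX
t=23  I7 WR R1
t=24  I8→M1
t=25  I8 RO
t=30  I8 EX
t=31  I8 WR R0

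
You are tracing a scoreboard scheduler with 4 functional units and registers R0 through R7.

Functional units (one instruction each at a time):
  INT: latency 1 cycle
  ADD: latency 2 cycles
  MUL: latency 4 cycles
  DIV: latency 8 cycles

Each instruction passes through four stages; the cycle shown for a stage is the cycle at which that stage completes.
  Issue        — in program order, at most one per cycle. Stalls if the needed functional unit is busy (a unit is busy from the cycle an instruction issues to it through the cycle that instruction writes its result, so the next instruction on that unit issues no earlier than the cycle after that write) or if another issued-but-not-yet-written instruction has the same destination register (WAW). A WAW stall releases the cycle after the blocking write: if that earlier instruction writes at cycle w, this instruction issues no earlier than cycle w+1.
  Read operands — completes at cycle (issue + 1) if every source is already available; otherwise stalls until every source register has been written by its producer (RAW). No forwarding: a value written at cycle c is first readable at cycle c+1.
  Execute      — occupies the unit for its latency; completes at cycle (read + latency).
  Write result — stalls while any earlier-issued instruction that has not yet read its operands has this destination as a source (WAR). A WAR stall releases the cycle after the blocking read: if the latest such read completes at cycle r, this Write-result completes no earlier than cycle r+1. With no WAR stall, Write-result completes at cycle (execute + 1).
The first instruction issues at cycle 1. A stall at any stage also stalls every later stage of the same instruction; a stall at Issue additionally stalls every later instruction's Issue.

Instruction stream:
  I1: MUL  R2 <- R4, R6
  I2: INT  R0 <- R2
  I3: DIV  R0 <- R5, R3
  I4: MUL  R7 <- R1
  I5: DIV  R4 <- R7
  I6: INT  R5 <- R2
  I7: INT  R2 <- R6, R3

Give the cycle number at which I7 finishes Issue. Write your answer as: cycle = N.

cycle = 27

I1 -> (1, 2, 6, 7)
I2 -> (2, 8, 9, 10)  // RAW R2: wait I1 write@7
I3 -> (11, 12, 20, 21)  // WAW R0: wait I2 write@10
I4 -> (12, 13, 17, 18)
I5 -> (22, 23, 31, 32)  // struct: DIV busy until I3 writes@21
I6 -> (23, 24, 25, 26)
I7 -> (27, 28, 29, 30)  // struct: INT busy until I6 writes@26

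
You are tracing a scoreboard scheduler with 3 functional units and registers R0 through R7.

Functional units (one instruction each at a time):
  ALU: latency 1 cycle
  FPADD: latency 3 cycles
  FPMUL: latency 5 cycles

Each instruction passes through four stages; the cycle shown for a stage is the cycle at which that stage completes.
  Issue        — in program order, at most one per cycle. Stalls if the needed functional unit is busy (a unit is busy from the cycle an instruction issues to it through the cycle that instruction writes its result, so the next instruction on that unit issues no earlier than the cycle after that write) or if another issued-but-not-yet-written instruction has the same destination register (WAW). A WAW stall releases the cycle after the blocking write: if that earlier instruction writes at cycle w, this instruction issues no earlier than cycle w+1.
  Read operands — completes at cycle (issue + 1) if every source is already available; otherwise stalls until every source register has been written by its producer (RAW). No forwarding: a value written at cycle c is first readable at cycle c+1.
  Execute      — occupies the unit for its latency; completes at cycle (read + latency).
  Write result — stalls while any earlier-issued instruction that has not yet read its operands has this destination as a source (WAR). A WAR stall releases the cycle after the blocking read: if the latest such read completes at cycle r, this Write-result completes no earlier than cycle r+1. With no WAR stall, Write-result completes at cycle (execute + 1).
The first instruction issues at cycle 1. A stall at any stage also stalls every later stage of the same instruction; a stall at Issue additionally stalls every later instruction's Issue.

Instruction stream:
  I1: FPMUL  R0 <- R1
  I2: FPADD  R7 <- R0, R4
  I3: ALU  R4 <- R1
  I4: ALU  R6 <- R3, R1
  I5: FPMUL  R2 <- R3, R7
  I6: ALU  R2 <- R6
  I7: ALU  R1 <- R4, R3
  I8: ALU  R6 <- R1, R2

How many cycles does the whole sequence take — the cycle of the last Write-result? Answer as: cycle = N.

cycle = 32

[1] issue I1 (FPMUL)
[2] I1 read-ops · issue I2 (FPADD)
[3] issue I3 (ALU)
[4] I3 read-ops
[5] I3 finished on ALU
[7] I1 finished on FPMUL
[8] I1→R0
[9] I2 read-ops
[10] I3→R4
[11] issue I4 (ALU)
[12] I2 finished on FPADD · I4 read-ops · issue I5 (FPMUL)
[13] I2→R7 · I4 finished on ALU
[14] I4→R6 · I5 read-ops
[19] I5 finished on FPMUL
[20] I5→R2
[21] issue I6 (ALU)
[22] I6 read-ops
[23] I6 finished on ALU
[24] I6→R2
[25] issue I7 (ALU)
[26] I7 read-ops
[27] I7 finished on ALU
[28] I7→R1
[29] issue I8 (ALU)
[30] I8 read-ops
[31] I8 finished on ALU
[32] I8→R6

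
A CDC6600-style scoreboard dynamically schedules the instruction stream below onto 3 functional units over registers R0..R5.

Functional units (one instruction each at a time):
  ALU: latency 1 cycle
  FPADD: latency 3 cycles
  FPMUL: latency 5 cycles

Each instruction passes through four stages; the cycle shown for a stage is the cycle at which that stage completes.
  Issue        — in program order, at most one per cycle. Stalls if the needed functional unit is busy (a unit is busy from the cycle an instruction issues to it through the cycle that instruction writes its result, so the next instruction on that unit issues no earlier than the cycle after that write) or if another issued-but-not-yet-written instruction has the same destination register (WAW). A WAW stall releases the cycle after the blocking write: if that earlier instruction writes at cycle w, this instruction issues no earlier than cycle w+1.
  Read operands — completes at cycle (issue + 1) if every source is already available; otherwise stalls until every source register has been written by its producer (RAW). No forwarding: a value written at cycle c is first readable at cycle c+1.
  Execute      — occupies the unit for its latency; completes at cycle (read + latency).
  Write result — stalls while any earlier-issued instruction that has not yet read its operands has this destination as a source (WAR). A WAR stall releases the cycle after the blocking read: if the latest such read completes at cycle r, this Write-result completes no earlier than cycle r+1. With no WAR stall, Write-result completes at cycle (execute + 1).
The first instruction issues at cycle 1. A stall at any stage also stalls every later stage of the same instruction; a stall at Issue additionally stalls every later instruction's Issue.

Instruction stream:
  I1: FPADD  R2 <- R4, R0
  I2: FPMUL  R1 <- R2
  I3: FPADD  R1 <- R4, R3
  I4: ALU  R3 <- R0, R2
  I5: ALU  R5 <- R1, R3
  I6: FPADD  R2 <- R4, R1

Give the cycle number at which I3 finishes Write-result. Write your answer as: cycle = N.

c1: issue I1 (FPADD)
c2: I1 read-ops; issue I2 (FPMUL)
c5: I1 finished on FPADD
c6: I1→R2
c7: I2 read-ops
c12: I2 finished on FPMUL
c13: I2→R1
c14: issue I3 (FPADD)
c15: I3 read-ops; issue I4 (ALU)
c16: I4 read-ops
c17: I4 finished on ALU
c18: I3 finished on FPADD; I4→R3
c19: I3→R1; issue I5 (ALU)
c20: I5 read-ops; issue I6 (FPADD)
c21: I5 finished on ALU; I6 read-ops
c22: I5→R5
c24: I6 finished on FPADD
c25: I6→R2

cycle = 19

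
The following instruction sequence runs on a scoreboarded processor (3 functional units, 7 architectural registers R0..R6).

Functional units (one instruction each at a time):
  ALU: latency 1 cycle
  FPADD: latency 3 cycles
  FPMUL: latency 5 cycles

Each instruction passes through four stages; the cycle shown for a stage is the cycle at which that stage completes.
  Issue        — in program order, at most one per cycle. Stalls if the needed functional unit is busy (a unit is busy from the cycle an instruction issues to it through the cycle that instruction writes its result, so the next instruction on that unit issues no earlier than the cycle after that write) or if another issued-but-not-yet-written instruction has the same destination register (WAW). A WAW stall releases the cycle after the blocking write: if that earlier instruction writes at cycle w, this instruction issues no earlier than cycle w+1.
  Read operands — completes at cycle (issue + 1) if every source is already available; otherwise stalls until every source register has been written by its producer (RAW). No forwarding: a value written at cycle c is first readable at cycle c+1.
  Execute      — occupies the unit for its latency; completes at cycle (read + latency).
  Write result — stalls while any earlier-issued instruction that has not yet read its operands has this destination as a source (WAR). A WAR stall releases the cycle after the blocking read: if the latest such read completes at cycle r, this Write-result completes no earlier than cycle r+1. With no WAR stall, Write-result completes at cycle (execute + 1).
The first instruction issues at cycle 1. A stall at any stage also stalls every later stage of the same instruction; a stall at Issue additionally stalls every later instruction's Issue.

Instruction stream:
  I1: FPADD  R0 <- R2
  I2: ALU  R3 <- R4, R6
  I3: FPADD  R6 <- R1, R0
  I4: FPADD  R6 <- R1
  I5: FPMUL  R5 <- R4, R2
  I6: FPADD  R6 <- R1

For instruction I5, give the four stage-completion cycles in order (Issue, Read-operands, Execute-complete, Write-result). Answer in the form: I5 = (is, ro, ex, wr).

I5 = (14, 15, 20, 21)

[1] I1 issues→FPADD
[2] I1 reads | I2 issues→ALU
[3] I2 reads
[4] I2 exec-done
[5] I1 exec-done | I2 writes R3
[6] I1 writes R0
[7] I3 issues→FPADD
[8] I3 reads
[11] I3 exec-done
[12] I3 writes R6
[13] I4 issues→FPADD
[14] I4 reads | I5 issues→FPMUL
[15] I5 reads
[17] I4 exec-done
[18] I4 writes R6
[19] I6 issues→FPADD
[20] I5 exec-done | I6 reads
[21] I5 writes R5
[23] I6 exec-done
[24] I6 writes R6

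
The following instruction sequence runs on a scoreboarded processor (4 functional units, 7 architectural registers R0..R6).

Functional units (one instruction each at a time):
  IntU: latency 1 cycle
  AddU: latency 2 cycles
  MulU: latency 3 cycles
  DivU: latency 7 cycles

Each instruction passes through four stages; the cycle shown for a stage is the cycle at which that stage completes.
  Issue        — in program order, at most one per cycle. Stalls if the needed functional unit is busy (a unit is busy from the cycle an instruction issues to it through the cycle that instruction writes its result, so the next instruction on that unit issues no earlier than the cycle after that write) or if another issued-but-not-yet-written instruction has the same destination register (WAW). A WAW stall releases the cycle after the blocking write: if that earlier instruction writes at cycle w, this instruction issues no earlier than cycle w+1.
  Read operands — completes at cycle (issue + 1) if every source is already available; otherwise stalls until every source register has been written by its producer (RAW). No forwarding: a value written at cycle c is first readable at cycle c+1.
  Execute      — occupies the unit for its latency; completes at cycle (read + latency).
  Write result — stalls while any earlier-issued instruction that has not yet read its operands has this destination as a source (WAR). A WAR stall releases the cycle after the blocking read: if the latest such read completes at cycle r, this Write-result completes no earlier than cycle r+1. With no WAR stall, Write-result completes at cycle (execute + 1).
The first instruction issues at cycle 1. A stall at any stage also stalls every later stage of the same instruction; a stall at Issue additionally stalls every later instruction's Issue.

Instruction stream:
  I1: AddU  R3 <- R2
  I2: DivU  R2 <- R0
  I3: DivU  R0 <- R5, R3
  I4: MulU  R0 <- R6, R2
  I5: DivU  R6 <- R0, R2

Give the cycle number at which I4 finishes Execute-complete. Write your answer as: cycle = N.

cycle = 26

cycle 1: issue I1 (AddU)
cycle 2: I1 read-ops · issue I2 (DivU)
cycle 3: I2 read-ops
cycle 4: I1 finished on AddU
cycle 5: I1→R3
cycle 10: I2 finished on DivU
cycle 11: I2→R2
cycle 12: issue I3 (DivU)
cycle 13: I3 read-ops
cycle 20: I3 finished on DivU
cycle 21: I3→R0
cycle 22: issue I4 (MulU)
cycle 23: I4 read-ops · issue I5 (DivU)
cycle 26: I4 finished on MulU
cycle 27: I4→R0
cycle 28: I5 read-ops
cycle 35: I5 finished on DivU
cycle 36: I5→R6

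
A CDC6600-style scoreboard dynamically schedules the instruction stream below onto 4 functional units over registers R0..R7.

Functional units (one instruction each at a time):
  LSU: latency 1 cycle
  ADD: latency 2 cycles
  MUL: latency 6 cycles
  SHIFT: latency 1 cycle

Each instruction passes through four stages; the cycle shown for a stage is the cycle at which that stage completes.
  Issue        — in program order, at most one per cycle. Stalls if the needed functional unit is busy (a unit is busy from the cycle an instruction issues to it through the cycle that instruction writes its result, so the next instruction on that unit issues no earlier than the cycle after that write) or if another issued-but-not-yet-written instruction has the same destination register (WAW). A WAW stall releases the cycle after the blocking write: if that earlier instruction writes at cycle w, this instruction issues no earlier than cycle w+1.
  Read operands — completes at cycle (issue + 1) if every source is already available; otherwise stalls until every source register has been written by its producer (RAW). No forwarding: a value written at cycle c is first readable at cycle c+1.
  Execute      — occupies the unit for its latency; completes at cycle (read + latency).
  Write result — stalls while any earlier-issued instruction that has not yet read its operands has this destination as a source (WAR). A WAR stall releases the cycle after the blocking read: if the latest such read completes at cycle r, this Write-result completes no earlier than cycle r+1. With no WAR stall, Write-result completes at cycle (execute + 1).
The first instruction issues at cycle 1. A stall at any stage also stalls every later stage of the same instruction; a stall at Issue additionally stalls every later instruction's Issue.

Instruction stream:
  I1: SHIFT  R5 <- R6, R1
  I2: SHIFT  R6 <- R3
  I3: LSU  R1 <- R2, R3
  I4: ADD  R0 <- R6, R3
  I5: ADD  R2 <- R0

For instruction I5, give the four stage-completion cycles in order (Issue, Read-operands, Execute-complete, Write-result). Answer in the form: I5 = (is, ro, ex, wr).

c1: I1→SHIFT
c2: I1 RO
c3: I1 EX
c4: I1 WR R5
c5: I2→SHIFT
c6: I2 RO, I3→LSU
c7: I2 EX, I3 RO, I4→ADD
c8: I2 WR R6, I3 EX
c9: I3 WR R1, I4 RO
c11: I4 EX
c12: I4 WR R0
c13: I5→ADD
c14: I5 RO
c16: I5 EX
c17: I5 WR R2

I5 = (13, 14, 16, 17)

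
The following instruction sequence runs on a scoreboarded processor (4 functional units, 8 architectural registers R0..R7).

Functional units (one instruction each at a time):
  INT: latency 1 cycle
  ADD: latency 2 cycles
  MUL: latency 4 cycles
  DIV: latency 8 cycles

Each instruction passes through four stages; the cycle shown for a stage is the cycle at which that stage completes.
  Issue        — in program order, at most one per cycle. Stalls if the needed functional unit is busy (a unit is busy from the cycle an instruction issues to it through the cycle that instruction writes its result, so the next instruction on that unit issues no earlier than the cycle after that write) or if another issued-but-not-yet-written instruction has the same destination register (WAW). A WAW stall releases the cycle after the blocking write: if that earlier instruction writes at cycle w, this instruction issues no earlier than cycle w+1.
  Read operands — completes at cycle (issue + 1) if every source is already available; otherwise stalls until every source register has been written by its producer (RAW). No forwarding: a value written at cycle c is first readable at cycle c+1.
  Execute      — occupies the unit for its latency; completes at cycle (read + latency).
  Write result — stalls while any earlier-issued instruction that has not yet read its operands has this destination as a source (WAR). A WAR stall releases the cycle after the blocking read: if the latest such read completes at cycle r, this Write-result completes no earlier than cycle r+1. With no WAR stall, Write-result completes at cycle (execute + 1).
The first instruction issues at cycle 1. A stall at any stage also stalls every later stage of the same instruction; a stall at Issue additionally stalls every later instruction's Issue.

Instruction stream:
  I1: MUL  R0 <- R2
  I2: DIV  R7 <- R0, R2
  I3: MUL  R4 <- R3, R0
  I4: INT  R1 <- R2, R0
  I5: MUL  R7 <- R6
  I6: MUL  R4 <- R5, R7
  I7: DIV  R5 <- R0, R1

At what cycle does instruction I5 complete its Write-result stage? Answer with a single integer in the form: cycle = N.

cycle = 24

I1 -> (1, 2, 6, 7)
I2 -> (2, 8, 16, 17)  // RAW R0: wait I1 write@7
I3 -> (8, 9, 13, 14)  // struct: MUL busy until I1 writes@7
I4 -> (9, 10, 11, 12)
I5 -> (18, 19, 23, 24)  // WAW R7: wait I2 write@17
I6 -> (25, 26, 30, 31)  // struct: MUL busy until I5 writes@24
I7 -> (26, 27, 35, 36)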